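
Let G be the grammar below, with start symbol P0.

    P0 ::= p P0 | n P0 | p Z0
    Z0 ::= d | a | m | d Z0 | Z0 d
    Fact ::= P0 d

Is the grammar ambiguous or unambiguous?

Witness: p d d

Derivation 1: P0 ⇒ p Z0 ⇒ p d Z0 ⇒ p d d
Derivation 2: P0 ⇒ p Z0 ⇒ p Z0 d ⇒ p d d

Two distinct leftmost derivations for the same string.

Ambiguous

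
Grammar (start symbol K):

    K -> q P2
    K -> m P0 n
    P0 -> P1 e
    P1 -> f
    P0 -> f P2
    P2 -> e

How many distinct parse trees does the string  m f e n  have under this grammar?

Parse trees for m f e n:
  [K m [P0 [P1 f] e] n]
  [K m [P0 f [P2 e]] n]

2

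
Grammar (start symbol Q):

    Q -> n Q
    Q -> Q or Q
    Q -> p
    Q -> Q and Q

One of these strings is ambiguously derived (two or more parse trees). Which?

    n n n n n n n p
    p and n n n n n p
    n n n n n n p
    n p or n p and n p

n n n n n n n p: 1 tree
p and n n n n n p: 1 tree
n n n n n n p: 1 tree
n p or n p and n p: 7 trees

n p or n p and n p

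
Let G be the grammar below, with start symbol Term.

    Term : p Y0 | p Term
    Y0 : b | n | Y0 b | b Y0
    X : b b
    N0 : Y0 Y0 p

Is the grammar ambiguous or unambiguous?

Ambiguous

Witness: p b b

Derivation 1: Term ⇒ p Y0 ⇒ p Y0 b ⇒ p b b
Derivation 2: Term ⇒ p Y0 ⇒ p b Y0 ⇒ p b b

Two distinct leftmost derivations for the same string.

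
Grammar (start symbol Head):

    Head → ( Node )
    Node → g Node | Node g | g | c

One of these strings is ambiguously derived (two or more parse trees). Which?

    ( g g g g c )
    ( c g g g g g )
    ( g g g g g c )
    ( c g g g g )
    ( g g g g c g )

( g g g g c ): 1 tree
( c g g g g g ): 1 tree
( g g g g g c ): 1 tree
( c g g g g ): 1 tree
( g g g g c g ): 5 trees

( g g g g c g )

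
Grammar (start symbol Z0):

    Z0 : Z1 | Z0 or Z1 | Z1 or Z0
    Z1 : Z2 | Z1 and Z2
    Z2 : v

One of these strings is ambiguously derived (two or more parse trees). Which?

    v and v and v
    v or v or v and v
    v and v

v and v and v: 1 tree
v or v or v and v: 4 trees
v and v: 1 tree

v or v or v and v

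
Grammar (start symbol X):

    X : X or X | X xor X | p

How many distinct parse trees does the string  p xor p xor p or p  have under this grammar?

Parse trees for p xor p xor p or p:
  [X [X [X p] xor [X [X p] xor [X p]]] or [X p]]
  [X [X [X [X p] xor [X p]] xor [X p]] or [X p]]
  [X [X p] xor [X [X [X p] xor [X p]] or [X p]]]
  [X [X p] xor [X [X p] xor [X [X p] or [X p]]]]
  [X [X [X p] xor [X p]] xor [X [X p] or [X p]]]

5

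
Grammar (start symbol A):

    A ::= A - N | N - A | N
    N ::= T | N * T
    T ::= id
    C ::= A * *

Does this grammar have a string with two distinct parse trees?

Witness: id - id

Derivation 1: A ⇒ A - N ⇒ N - N ⇒ T - N ⇒ id - N ⇒ id - T ⇒ id - id
Derivation 2: A ⇒ N - A ⇒ T - A ⇒ id - A ⇒ id - N ⇒ id - T ⇒ id - id

Two distinct leftmost derivations for the same string.

Ambiguous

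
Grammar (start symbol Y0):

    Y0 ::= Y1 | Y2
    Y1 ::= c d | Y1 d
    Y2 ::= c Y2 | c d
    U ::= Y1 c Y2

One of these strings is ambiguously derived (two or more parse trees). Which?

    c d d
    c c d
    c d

c d d: 1 tree
c c d: 1 tree
c d: 2 trees

c d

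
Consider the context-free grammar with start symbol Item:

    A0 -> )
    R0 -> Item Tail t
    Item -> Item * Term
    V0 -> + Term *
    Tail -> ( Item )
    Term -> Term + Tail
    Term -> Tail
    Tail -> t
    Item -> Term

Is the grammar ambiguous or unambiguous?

Unambiguous

(V0, R0, A0 are unreachable from Item, so their rules don't affect L(Item).) The grammar is stratified — Item handles '*' (left-recursive), Term handles '+', Tail atoms. Each operator has a fixed associativity and precedence level, so every string has one parse.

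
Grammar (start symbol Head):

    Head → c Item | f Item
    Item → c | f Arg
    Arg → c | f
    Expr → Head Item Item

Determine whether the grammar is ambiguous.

Only Head, Item, Arg are reachable from Head; ignoring the rest: Each reachable nonterminal has at most one production per leading terminal, and all productions are right-linear; the derivation is determined token-by-token.

Unambiguous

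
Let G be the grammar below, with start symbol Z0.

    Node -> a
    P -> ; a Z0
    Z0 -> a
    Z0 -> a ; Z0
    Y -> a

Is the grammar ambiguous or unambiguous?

Unambiguous

Only Z0 is reachable from Z0; ignoring the rest: Right-recursive list with a separator: after each atom, whether the separator follows determines the rule. One parse per string.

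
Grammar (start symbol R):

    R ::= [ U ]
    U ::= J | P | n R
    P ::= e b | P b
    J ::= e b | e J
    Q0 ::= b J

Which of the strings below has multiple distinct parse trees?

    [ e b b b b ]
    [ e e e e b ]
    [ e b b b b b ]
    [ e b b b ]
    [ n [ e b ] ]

[ e b b b b ]: 1 tree
[ e e e e b ]: 1 tree
[ e b b b b b ]: 1 tree
[ e b b b ]: 1 tree
[ n [ e b ] ]: 2 trees

[ n [ e b ] ]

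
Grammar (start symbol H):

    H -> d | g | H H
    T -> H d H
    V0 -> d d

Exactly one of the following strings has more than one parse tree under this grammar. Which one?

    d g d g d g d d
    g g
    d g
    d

d g d g d g d d

d g d g d g d d: 429 trees
g g: 1 tree
d g: 1 tree
d: 1 tree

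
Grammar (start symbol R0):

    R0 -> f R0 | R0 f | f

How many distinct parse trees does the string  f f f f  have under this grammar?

Parse trees for f f f f:
  [R0 f [R0 f [R0 f [R0 f]]]]
  [R0 f [R0 f [R0 [R0 f] f]]]
  [R0 f [R0 [R0 f [R0 f]] f]]
  [R0 f [R0 [R0 [R0 f] f] f]]
  [R0 [R0 f [R0 f [R0 f]]] f]
  [R0 [R0 f [R0 [R0 f] f]] f]
  [R0 [R0 [R0 f [R0 f]] f] f]
  [R0 [R0 [R0 [R0 f] f] f] f]

8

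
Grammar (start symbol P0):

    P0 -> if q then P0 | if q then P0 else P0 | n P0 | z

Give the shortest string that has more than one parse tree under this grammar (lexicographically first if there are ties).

if q then if q then z else z

length 1: no string has ≥2 trees
length 2: no string has ≥2 trees
length 3: no string has ≥2 trees
length 4: no string has ≥2 trees
length 5: no string has ≥2 trees
length 6: no string has ≥2 trees
length 7: no string has ≥2 trees
length 8: no string has ≥2 trees
length 9: if q then if q then z else z has 2 parse trees

Two derivations of if q then if q then z else z:
  P0 ⇒ if q then P0 ⇒ if q then if q then P0 else P0 ⇒ if q then if q then z else P0 ⇒ if q then if q then z else z
  P0 ⇒ if q then P0 else P0 ⇒ if q then if q then P0 else P0 ⇒ if q then if q then z else P0 ⇒ if q then if q then z else z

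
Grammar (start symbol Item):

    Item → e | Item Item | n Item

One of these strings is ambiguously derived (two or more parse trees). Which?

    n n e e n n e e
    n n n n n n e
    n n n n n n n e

n n e e n n e e: 46 trees
n n n n n n e: 1 tree
n n n n n n n e: 1 tree

n n e e n n e e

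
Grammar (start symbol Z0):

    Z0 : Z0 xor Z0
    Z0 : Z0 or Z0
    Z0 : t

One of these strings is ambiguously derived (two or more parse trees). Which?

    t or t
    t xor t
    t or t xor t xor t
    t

t or t: 1 tree
t xor t: 1 tree
t or t xor t xor t: 5 trees
t: 1 tree

t or t xor t xor t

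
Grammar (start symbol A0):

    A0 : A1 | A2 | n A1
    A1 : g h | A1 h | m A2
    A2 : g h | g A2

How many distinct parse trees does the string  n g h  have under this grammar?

1

Parse trees for n g h:
  [A0 n [A1 g h]]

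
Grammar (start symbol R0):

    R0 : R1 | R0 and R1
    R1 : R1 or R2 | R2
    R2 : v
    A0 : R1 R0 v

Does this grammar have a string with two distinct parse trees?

Unambiguous

(A0 is unreachable from R0, so its rules don't affect L(R0).) This is a standard precedence ladder (R0 over R1 over R2), with each level left-recursive on its own operator ('and' at R0, 'or' at R1). That structure is LR(1), hence unambiguous.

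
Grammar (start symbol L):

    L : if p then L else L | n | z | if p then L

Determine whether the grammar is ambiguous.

Witness: if p then if p then n else n

Derivation 1: L ⇒ if p then L else L ⇒ if p then if p then L else L ⇒ if p then if p then n else L ⇒ if p then if p then n else n
Derivation 2: L ⇒ if p then L ⇒ if p then if p then L else L ⇒ if p then if p then n else L ⇒ if p then if p then n else n

Two distinct leftmost derivations for the same string.

Ambiguous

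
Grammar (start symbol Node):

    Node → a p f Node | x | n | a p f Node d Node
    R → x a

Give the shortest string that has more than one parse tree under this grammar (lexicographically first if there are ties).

length 1: no string has ≥2 trees
length 4: no string has ≥2 trees
length 6: no string has ≥2 trees
length 7: no string has ≥2 trees
length 9: a p f a p f n d n has 2 parse trees

Two derivations of a p f a p f n d n:
  Node ⇒ a p f Node ⇒ a p f a p f Node d Node ⇒ a p f a p f n d Node ⇒ a p f a p f n d n
  Node ⇒ a p f Node d Node ⇒ a p f a p f Node d Node ⇒ a p f a p f n d Node ⇒ a p f a p f n d n

a p f a p f n d n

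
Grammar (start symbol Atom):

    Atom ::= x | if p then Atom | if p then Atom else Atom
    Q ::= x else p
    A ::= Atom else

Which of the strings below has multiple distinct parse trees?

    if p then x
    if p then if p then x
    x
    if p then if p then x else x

if p then if p then x else x

if p then x: 1 tree
if p then if p then x: 1 tree
x: 1 tree
if p then if p then x else x: 2 trees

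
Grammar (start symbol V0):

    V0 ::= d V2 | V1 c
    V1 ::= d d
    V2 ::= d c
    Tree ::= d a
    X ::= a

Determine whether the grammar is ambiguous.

Ambiguous

Witness: d d c

Derivation 1: V0 ⇒ d V2 ⇒ d d c
Derivation 2: V0 ⇒ V1 c ⇒ d d c

Two distinct leftmost derivations for the same string.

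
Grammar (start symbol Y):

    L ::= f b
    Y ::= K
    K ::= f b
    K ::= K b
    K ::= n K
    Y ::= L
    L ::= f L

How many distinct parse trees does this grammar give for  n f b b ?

2

Parse trees for n f b b:
  [Y [K [K n [K f b]] b]]
  [Y [K n [K [K f b] b]]]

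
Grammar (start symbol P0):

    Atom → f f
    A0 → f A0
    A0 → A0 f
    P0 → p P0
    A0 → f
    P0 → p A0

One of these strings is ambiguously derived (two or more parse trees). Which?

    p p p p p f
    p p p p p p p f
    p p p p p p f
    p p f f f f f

p p p p p f: 1 tree
p p p p p p p f: 1 tree
p p p p p p f: 1 tree
p p f f f f f: 16 trees

p p f f f f f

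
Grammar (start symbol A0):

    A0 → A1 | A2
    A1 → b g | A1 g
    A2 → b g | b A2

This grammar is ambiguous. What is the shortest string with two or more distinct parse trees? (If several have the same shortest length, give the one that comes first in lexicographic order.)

length 2: b g has 2 parse trees

Two derivations of b g:
  A0 ⇒ A1 ⇒ b g
  A0 ⇒ A2 ⇒ b g

b g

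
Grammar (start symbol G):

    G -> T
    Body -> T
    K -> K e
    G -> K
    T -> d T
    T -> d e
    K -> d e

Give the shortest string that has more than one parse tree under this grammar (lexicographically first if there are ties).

length 2: d e has 2 parse trees

Two derivations of d e:
  G ⇒ T ⇒ d e
  G ⇒ K ⇒ d e

d e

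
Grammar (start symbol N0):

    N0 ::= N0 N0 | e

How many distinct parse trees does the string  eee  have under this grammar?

2

Parse trees for eee:
  [N0 [N0 e] [N0 [N0 e] [N0 e]]]
  [N0 [N0 [N0 e] [N0 e]] [N0 e]]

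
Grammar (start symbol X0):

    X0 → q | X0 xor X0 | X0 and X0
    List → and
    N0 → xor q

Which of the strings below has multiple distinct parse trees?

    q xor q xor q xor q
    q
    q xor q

q xor q xor q xor q

q xor q xor q xor q: 5 trees
q: 1 tree
q xor q: 1 tree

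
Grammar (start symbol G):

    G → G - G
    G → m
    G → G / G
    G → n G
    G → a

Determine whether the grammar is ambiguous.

Ambiguous

Witness: n a - a

Derivation 1: G ⇒ G - G ⇒ n G - G ⇒ n a - G ⇒ n a - a
Derivation 2: G ⇒ n G ⇒ n G - G ⇒ n a - G ⇒ n a - a

Two distinct leftmost derivations for the same string.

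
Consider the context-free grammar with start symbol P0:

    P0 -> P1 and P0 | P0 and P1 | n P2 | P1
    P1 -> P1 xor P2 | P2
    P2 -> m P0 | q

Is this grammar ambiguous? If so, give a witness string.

Ambiguous

Witness: q and q

Derivation 1: P0 ⇒ P1 and P0 ⇒ P2 and P0 ⇒ q and P0 ⇒ q and P1 ⇒ q and P2 ⇒ q and q
Derivation 2: P0 ⇒ P0 and P1 ⇒ P1 and P1 ⇒ P2 and P1 ⇒ q and P1 ⇒ q and P2 ⇒ q and q

Two distinct leftmost derivations for the same string.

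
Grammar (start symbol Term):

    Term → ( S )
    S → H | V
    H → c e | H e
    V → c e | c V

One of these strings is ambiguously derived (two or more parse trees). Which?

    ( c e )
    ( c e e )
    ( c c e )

( c e )

( c e ): 2 trees
( c e e ): 1 tree
( c c e ): 1 tree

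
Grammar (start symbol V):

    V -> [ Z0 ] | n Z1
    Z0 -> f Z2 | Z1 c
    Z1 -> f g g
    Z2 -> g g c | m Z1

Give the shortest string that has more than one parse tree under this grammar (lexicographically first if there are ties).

[ f g g c ]

length 4: no string has ≥2 trees
length 6: [ f g g c ] has 2 parse trees

Two derivations of [ f g g c ]:
  V ⇒ [ Z0 ] ⇒ [ f Z2 ] ⇒ [ f g g c ]
  V ⇒ [ Z0 ] ⇒ [ Z1 c ] ⇒ [ f g g c ]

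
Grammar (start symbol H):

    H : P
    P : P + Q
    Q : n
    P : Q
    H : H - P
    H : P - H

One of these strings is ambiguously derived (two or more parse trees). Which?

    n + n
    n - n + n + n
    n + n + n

n + n: 1 tree
n - n + n + n: 2 trees
n + n + n: 1 tree

n - n + n + n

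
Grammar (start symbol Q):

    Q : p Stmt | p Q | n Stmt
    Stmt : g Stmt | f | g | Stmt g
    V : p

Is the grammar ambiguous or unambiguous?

Witness: n g g

Derivation 1: Q ⇒ n Stmt ⇒ n g Stmt ⇒ n g g
Derivation 2: Q ⇒ n Stmt ⇒ n Stmt g ⇒ n g g

Two distinct leftmost derivations for the same string.

Ambiguous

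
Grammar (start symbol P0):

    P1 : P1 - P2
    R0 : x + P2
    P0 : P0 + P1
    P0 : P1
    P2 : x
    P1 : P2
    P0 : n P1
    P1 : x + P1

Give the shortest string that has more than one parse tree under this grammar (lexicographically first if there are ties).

length 1: no string has ≥2 trees
length 2: no string has ≥2 trees
length 3: x + x has 2 parse trees

Two derivations of x + x:
  P0 ⇒ P0 + P1 ⇒ P1 + P1 ⇒ P2 + P1 ⇒ x + P1 ⇒ x + P2 ⇒ x + x
  P0 ⇒ P1 ⇒ x + P1 ⇒ x + P2 ⇒ x + x

x + x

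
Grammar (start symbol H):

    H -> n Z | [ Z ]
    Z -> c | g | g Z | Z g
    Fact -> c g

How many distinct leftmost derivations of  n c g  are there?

Parse trees for n c g:
  [H n [Z [Z c] g]]

1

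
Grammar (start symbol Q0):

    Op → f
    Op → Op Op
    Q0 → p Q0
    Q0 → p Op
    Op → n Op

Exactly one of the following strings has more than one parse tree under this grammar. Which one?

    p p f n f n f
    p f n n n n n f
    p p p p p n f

p p f n f n f: 3 trees
p f n n n n n f: 1 tree
p p p p p n f: 1 tree

p p f n f n f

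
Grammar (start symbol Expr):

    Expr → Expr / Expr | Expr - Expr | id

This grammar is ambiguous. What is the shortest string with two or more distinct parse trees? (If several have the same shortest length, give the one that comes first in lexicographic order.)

length 1: no string has ≥2 trees
length 3: no string has ≥2 trees
length 5: id - id - id has 2 parse trees

Two derivations of id - id - id:
  Expr ⇒ Expr - Expr ⇒ Expr - Expr - Expr ⇒ id - Expr - Expr ⇒ id - id - Expr ⇒ id - id - id
  Expr ⇒ Expr - Expr ⇒ id - Expr ⇒ id - Expr - Expr ⇒ id - id - Expr ⇒ id - id - id

id - id - id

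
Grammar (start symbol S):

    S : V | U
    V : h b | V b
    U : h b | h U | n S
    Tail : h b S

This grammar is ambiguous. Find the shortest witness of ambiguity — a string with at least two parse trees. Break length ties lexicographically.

h b

length 2: h b has 2 parse trees

Two derivations of h b:
  S ⇒ V ⇒ h b
  S ⇒ U ⇒ h b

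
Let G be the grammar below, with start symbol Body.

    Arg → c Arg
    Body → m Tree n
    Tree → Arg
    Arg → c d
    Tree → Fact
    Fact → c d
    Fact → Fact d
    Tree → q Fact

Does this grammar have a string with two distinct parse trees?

Witness: m c d n

Derivation 1: Body ⇒ m Tree n ⇒ m Arg n ⇒ m c d n
Derivation 2: Body ⇒ m Tree n ⇒ m Fact n ⇒ m c d n

Two distinct leftmost derivations for the same string.

Ambiguous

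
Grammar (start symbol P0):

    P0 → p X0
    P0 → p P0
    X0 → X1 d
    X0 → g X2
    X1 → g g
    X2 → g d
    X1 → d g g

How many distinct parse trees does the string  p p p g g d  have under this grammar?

Parse trees for p p p g g d:
  [P0 p [P0 p [P0 p [X0 [X1 g g] d]]]]
  [P0 p [P0 p [P0 p [X0 g [X2 g d]]]]]

2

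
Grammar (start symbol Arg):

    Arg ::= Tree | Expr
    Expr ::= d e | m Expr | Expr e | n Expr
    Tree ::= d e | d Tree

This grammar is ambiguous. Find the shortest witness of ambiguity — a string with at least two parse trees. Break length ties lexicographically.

d e

length 2: d e has 2 parse trees

Two derivations of d e:
  Arg ⇒ Tree ⇒ d e
  Arg ⇒ Expr ⇒ d e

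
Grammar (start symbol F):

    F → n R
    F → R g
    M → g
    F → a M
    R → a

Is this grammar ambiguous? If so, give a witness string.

Witness: a g

Derivation 1: F ⇒ R g ⇒ a g
Derivation 2: F ⇒ a M ⇒ a g

Two distinct leftmost derivations for the same string.

Ambiguous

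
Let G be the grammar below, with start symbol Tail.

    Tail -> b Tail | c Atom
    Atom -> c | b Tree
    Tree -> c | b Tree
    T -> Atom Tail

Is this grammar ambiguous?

Unambiguous

Only Tail, Atom, Tree are reachable from Tail; ignoring the rest: Each reachable nonterminal has at most one production per leading terminal, and all productions are right-linear; the derivation is determined token-by-token.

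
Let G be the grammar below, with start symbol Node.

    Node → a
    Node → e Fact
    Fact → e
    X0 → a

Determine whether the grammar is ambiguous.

Unambiguous

Only Node, Fact are reachable from Node; ignoring the rest: Each reachable nonterminal has at most one production per leading terminal, and all productions are right-linear; the derivation is determined token-by-token.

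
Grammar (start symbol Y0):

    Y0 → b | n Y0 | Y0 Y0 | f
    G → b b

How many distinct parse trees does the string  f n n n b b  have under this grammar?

Parse trees for f n n n b b:
  [Y0 [Y0 f] [Y0 n [Y0 n [Y0 n [Y0 [Y0 b] [Y0 b]]]]]]
  [Y0 [Y0 f] [Y0 n [Y0 n [Y0 [Y0 n [Y0 b]] [Y0 b]]]]]
  [Y0 [Y0 f] [Y0 n [Y0 [Y0 n [Y0 n [Y0 b]]] [Y0 b]]]]
  [Y0 [Y0 f] [Y0 [Y0 n [Y0 n [Y0 n [Y0 b]]]] [Y0 b]]]
  [Y0 [Y0 [Y0 f] [Y0 n [Y0 n [Y0 n [Y0 b]]]]] [Y0 b]]

5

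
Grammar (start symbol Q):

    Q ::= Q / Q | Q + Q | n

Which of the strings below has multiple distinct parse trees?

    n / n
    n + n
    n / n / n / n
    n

n / n / n / n

n / n: 1 tree
n + n: 1 tree
n / n / n / n: 5 trees
n: 1 tree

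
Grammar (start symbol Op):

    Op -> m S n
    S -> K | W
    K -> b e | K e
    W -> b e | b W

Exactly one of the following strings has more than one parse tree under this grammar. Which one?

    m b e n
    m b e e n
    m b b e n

m b e n: 2 trees
m b e e n: 1 tree
m b b e n: 1 tree

m b e n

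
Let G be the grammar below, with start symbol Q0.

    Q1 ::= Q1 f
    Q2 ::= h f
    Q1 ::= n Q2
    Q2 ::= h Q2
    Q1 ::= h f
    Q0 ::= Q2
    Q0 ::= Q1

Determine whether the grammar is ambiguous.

Witness: h f

Derivation 1: Q0 ⇒ Q2 ⇒ h f
Derivation 2: Q0 ⇒ Q1 ⇒ h f

Two distinct leftmost derivations for the same string.

Ambiguous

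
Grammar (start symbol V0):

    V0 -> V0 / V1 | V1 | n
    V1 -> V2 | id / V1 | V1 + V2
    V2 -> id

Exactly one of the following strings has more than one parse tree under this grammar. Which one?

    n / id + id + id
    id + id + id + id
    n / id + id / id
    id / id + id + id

id / id + id + id

n / id + id + id: 1 tree
id + id + id + id: 1 tree
n / id + id / id: 1 tree
id / id + id + id: 4 trees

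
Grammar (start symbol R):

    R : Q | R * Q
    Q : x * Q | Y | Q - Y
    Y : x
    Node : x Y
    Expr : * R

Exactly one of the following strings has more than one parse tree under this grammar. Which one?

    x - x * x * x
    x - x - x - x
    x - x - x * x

x - x * x * x

x - x * x * x: 2 trees
x - x - x - x: 1 tree
x - x - x * x: 1 tree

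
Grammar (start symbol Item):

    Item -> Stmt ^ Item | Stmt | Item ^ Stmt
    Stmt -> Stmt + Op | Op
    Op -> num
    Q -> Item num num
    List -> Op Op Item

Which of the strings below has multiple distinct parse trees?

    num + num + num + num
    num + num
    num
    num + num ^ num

num + num + num + num: 1 tree
num + num: 1 tree
num: 1 tree
num + num ^ num: 2 trees

num + num ^ num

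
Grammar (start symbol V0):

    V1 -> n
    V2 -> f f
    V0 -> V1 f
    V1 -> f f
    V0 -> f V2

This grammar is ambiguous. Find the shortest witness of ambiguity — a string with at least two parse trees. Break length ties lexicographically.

length 2: no string has ≥2 trees
length 3: f f f has 2 parse trees

Two derivations of f f f:
  V0 ⇒ V1 f ⇒ f f f
  V0 ⇒ f V2 ⇒ f f f

f f f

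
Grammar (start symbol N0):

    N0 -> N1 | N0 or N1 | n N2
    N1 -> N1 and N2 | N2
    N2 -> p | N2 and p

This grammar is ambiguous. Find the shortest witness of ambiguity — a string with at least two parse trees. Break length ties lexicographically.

length 1: no string has ≥2 trees
length 2: no string has ≥2 trees
length 3: p and p has 2 parse trees

Two derivations of p and p:
  N0 ⇒ N1 ⇒ N1 and N2 ⇒ N2 and N2 ⇒ p and N2 ⇒ p and p
  N0 ⇒ N1 ⇒ N2 ⇒ N2 and p ⇒ p and p

p and p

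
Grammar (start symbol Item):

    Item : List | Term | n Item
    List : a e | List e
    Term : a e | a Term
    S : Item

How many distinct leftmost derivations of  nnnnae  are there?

Parse trees for nnnnae:
  [Item n [Item n [Item n [Item n [Item [List a e]]]]]]
  [Item n [Item n [Item n [Item n [Item [Term a e]]]]]]

2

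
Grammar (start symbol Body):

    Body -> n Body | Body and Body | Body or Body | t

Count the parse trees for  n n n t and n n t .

Parse trees for n n n t and n n t:
  [Body n [Body n [Body n [Body [Body t] and [Body n [Body n [Body t]]]]]]]
  [Body n [Body n [Body [Body n [Body t]] and [Body n [Body n [Body t]]]]]]
  [Body n [Body [Body n [Body n [Body t]]] and [Body n [Body n [Body t]]]]]
  [Body [Body n [Body n [Body n [Body t]]]] and [Body n [Body n [Body t]]]]

4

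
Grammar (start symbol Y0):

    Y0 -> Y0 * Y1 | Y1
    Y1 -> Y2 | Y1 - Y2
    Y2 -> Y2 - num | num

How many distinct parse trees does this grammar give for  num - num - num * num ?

4

Parse trees for num - num - num * num:
  [Y0 [Y0 [Y1 [Y2 [Y2 [Y2 num] - num] - num]]] * [Y1 [Y2 num]]]
  [Y0 [Y0 [Y1 [Y1 [Y2 num]] - [Y2 [Y2 num] - num]]] * [Y1 [Y2 num]]]
  [Y0 [Y0 [Y1 [Y1 [Y2 [Y2 num] - num]] - [Y2 num]]] * [Y1 [Y2 num]]]
  [Y0 [Y0 [Y1 [Y1 [Y1 [Y2 num]] - [Y2 num]] - [Y2 num]]] * [Y1 [Y2 num]]]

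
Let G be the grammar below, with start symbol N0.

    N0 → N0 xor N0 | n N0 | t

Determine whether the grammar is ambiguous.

Witness: n t xor t

Derivation 1: N0 ⇒ N0 xor N0 ⇒ n N0 xor N0 ⇒ n t xor N0 ⇒ n t xor t
Derivation 2: N0 ⇒ n N0 ⇒ n N0 xor N0 ⇒ n t xor N0 ⇒ n t xor t

Two distinct leftmost derivations for the same string.

Ambiguous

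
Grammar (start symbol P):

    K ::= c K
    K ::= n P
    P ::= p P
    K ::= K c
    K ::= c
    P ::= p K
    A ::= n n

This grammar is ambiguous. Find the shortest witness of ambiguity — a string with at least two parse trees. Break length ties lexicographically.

p c c

length 2: no string has ≥2 trees
length 3: p c c has 2 parse trees

Two derivations of p c c:
  P ⇒ p K ⇒ p c K ⇒ p c c
  P ⇒ p K ⇒ p K c ⇒ p c c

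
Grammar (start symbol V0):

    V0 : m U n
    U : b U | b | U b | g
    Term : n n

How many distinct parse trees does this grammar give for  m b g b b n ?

Parse trees for m b g b b n:
  [V0 m [U b [U [U [U g] b] b]] n]
  [V0 m [U [U b [U [U g] b]] b] n]
  [V0 m [U [U [U b [U g]] b] b] n]

3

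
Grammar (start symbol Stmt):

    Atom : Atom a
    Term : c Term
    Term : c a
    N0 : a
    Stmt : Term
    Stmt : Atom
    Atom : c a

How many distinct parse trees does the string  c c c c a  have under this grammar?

1

Parse trees for c c c c a:
  [Stmt [Term c [Term c [Term c [Term c a]]]]]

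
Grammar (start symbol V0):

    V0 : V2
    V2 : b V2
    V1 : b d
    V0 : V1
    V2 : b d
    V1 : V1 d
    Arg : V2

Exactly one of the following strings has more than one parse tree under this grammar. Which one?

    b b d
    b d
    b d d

b d

b b d: 1 tree
b d: 2 trees
b d d: 1 tree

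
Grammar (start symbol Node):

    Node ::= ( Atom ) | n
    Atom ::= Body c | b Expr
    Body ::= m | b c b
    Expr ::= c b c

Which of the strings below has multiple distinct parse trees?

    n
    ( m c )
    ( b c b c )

n: 1 tree
( m c ): 1 tree
( b c b c ): 2 trees

( b c b c )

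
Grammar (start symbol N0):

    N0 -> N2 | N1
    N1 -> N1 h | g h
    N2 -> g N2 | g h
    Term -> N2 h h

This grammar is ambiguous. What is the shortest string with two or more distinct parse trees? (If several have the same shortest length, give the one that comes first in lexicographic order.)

g h

length 2: g h has 2 parse trees

Two derivations of g h:
  N0 ⇒ N2 ⇒ g h
  N0 ⇒ N1 ⇒ g h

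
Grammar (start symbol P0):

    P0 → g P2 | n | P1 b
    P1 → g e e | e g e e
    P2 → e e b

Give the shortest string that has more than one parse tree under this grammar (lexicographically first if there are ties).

g e e b

length 1: no string has ≥2 trees
length 4: g e e b has 2 parse trees

Two derivations of g e e b:
  P0 ⇒ g P2 ⇒ g e e b
  P0 ⇒ P1 b ⇒ g e e b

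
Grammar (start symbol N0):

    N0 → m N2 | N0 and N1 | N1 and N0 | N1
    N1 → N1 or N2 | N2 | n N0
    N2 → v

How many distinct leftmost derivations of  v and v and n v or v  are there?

Parse trees for v and v and n v or v:
  [N0 [N0 [N0 [N1 [N2 v]]] and [N1 [N2 v]]] and [N1 [N1 n [N0 [N1 [N2 v]]]] or [N2 v]]]
  [N0 [N0 [N0 [N1 [N2 v]]] and [N1 [N2 v]]] and [N1 n [N0 [N1 [N1 [N2 v]] or [N2 v]]]]]
  [N0 [N0 [N1 [N2 v]] and [N0 [N1 [N2 v]]]] and [N1 [N1 n [N0 [N1 [N2 v]]]] or [N2 v]]]
  [N0 [N0 [N1 [N2 v]] and [N0 [N1 [N2 v]]]] and [N1 n [N0 [N1 [N1 [N2 v]] or [N2 v]]]]]
  [N0 [N1 [N2 v]] and [N0 [N0 [N1 [N2 v]]] and [N1 [N1 n [N0 [N1 [N2 v]]]] or [N2 v]]]]
  [N0 [N1 [N2 v]] and [N0 [N0 [N1 [N2 v]]] and [N1 n [N0 [N1 [N1 [N2 v]] or [N2 v]]]]]]
  [N0 [N1 [N2 v]] and [N0 [N1 [N2 v]] and [N0 [N1 [N1 n [N0 [N1 [N2 v]]]] or [N2 v]]]]]
  [N0 [N1 [N2 v]] and [N0 [N1 [N2 v]] and [N0 [N1 n [N0 [N1 [N1 [N2 v]] or [N2 v]]]]]]]

8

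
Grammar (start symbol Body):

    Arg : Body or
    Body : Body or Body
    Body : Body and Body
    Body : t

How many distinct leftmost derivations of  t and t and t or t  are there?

Parse trees for t and t and t or t:
  [Body [Body [Body t] and [Body [Body t] and [Body t]]] or [Body t]]
  [Body [Body [Body [Body t] and [Body t]] and [Body t]] or [Body t]]
  [Body [Body t] and [Body [Body [Body t] and [Body t]] or [Body t]]]
  [Body [Body t] and [Body [Body t] and [Body [Body t] or [Body t]]]]
  [Body [Body [Body t] and [Body t]] and [Body [Body t] or [Body t]]]

5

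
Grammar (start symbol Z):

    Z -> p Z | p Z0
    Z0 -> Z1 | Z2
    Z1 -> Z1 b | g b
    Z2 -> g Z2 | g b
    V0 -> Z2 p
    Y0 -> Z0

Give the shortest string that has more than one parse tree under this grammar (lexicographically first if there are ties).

p g b

length 3: p g b has 2 parse trees

Two derivations of p g b:
  Z ⇒ p Z0 ⇒ p Z1 ⇒ p g b
  Z ⇒ p Z0 ⇒ p Z2 ⇒ p g b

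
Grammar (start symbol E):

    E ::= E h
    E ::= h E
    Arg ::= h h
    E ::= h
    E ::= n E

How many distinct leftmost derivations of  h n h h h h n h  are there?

Parse trees for h n h h h h n h:
  [E h [E n [E h [E h [E h [E h [E n [E h]]]]]]]]

1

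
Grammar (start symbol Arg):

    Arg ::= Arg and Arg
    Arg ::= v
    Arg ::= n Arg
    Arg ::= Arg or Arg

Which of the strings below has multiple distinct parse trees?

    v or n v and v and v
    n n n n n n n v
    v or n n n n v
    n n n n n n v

v or n v and v and v: 9 trees
n n n n n n n v: 1 tree
v or n n n n v: 1 tree
n n n n n n v: 1 tree

v or n v and v and v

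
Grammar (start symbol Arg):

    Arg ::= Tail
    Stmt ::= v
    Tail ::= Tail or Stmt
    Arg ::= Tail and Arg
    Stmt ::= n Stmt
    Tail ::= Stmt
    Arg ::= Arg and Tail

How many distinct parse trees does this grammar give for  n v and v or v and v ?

4

Parse trees for n v and v or v and v:
  [Arg [Tail [Stmt n [Stmt v]]] and [Arg [Tail [Tail [Stmt v]] or [Stmt v]] and [Arg [Tail [Stmt v]]]]]
  [Arg [Tail [Stmt n [Stmt v]]] and [Arg [Arg [Tail [Tail [Stmt v]] or [Stmt v]]] and [Tail [Stmt v]]]]
  [Arg [Arg [Tail [Stmt n [Stmt v]]] and [Arg [Tail [Tail [Stmt v]] or [Stmt v]]]] and [Tail [Stmt v]]]
  [Arg [Arg [Arg [Tail [Stmt n [Stmt v]]]] and [Tail [Tail [Stmt v]] or [Stmt v]]] and [Tail [Stmt v]]]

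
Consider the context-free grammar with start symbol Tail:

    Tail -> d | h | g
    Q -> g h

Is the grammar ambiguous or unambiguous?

Only Tail is reachable from Tail; ignoring the rest: Restricted to the reachable nonterminals, every rule has the form A → t or A → t B, and no two rules for the same A share a first terminal. The grammar encodes a DFA — one run per string.

Unambiguous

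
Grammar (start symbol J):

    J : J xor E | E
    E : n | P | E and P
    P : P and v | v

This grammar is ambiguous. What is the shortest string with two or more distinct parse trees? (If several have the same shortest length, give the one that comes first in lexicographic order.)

length 1: no string has ≥2 trees
length 3: v and v has 2 parse trees

Two derivations of v and v:
  J ⇒ E ⇒ P ⇒ P and v ⇒ v and v
  J ⇒ E ⇒ E and P ⇒ P and P ⇒ v and P ⇒ v and v

v and v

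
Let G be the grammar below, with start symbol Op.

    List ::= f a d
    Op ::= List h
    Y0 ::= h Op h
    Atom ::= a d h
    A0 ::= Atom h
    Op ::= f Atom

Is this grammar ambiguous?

Ambiguous

Witness: f a d h

Derivation 1: Op ⇒ List h ⇒ f a d h
Derivation 2: Op ⇒ f Atom ⇒ f a d h

Two distinct leftmost derivations for the same string.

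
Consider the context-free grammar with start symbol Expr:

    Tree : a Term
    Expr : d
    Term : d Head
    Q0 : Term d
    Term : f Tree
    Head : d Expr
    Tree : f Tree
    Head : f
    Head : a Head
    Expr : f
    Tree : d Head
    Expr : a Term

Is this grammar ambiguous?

Unambiguous

(Q0 is unreachable from Expr, so its rules don't affect L(Expr).) Each reachable nonterminal has at most one production per leading terminal, and all productions are right-linear; the derivation is determined token-by-token.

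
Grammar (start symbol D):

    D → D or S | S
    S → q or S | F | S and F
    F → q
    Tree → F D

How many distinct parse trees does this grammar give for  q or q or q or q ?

8

Parse trees for q or q or q or q:
  [D [D [S [F q]]] or [S q or [S q or [S [F q]]]]]
  [D [D [D [S [F q]]] or [S [F q]]] or [S q or [S [F q]]]]
  [D [D [S q or [S [F q]]]] or [S q or [S [F q]]]]
  [D [D [D [S [F q]]] or [S q or [S [F q]]]] or [S [F q]]]
  [D [D [D [D [S [F q]]] or [S [F q]]] or [S [F q]]] or [S [F q]]]
  [D [D [D [S q or [S [F q]]]] or [S [F q]]] or [S [F q]]]
  [D [D [S q or [S q or [S [F q]]]]] or [S [F q]]]
  [D [S q or [S q or [S q or [S [F q]]]]]]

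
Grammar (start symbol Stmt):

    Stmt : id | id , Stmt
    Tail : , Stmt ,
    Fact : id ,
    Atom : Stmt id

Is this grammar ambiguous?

Unambiguous

Only Stmt is reachable from Stmt; ignoring the rest: The reachable grammar is A → atom sep A | atom. Each atom is followed by either the separator (recurse) or end-of-string (stop) — no choice point.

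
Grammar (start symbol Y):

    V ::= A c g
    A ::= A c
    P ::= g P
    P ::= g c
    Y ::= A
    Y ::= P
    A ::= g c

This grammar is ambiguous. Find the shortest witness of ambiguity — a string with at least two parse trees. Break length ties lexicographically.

g c

length 2: g c has 2 parse trees

Two derivations of g c:
  Y ⇒ A ⇒ g c
  Y ⇒ P ⇒ g c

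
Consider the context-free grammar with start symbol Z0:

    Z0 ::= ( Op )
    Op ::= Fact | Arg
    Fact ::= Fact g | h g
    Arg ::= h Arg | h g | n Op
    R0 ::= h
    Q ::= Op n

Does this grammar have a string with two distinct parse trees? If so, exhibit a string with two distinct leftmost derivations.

Witness: ( h g )

Derivation 1: Z0 ⇒ ( Op ) ⇒ ( Fact ) ⇒ ( h g )
Derivation 2: Z0 ⇒ ( Op ) ⇒ ( Arg ) ⇒ ( h g )

Two distinct leftmost derivations for the same string.

Ambiguous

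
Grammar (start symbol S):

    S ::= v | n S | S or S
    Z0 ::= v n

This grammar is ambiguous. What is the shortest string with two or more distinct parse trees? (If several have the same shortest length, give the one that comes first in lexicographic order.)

length 1: no string has ≥2 trees
length 2: no string has ≥2 trees
length 3: no string has ≥2 trees
length 4: n v or v has 2 parse trees

Two derivations of n v or v:
  S ⇒ n S ⇒ n S or S ⇒ n v or S ⇒ n v or v
  S ⇒ S or S ⇒ n S or S ⇒ n v or S ⇒ n v or v

n v or v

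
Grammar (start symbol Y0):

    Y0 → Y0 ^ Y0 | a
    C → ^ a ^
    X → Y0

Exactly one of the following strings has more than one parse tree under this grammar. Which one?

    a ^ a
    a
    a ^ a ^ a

a ^ a: 1 tree
a: 1 tree
a ^ a ^ a: 2 trees

a ^ a ^ a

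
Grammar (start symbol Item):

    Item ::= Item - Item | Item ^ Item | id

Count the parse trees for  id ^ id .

1

Parse trees for id ^ id:
  [Item [Item id] ^ [Item id]]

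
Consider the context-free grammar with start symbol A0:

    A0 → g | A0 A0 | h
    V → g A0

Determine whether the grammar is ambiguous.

Witness: g g g

Derivation 1: A0 ⇒ A0 A0 ⇒ g A0 ⇒ g A0 A0 ⇒ g g A0 ⇒ g g g
Derivation 2: A0 ⇒ A0 A0 ⇒ A0 A0 A0 ⇒ g A0 A0 ⇒ g g A0 ⇒ g g g

Two distinct leftmost derivations for the same string.

Ambiguous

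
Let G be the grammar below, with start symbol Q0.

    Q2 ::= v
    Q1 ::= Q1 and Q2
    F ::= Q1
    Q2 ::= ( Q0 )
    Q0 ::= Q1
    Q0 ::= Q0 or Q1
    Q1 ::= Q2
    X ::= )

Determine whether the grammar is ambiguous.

Only Q0, Q1, Q2 are reachable from Q0; ignoring the rest: Q0 → Q0 or Q1 | Q1  ;  Q1 → Q1 and Q2 | Q2  — a left-associative chain with Q2 at the bottom. Each string factors uniquely by precedence.

Unambiguous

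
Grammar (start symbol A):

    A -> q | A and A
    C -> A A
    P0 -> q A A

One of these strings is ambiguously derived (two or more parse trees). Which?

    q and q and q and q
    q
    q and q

q and q and q and q

q and q and q and q: 5 trees
q: 1 tree
q and q: 1 tree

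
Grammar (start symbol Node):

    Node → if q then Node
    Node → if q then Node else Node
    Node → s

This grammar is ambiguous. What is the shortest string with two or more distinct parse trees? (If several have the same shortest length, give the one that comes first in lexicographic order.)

if q then if q then s else s

length 1: no string has ≥2 trees
length 4: no string has ≥2 trees
length 6: no string has ≥2 trees
length 7: no string has ≥2 trees
length 9: if q then if q then s else s has 2 parse trees

Two derivations of if q then if q then s else s:
  Node ⇒ if q then Node ⇒ if q then if q then Node else Node ⇒ if q then if q then s else Node ⇒ if q then if q then s else s
  Node ⇒ if q then Node else Node ⇒ if q then if q then Node else Node ⇒ if q then if q then s else Node ⇒ if q then if q then s else s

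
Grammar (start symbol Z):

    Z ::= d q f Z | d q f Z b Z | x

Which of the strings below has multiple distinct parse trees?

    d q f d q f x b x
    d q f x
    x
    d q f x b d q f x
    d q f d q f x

d q f d q f x b x: 2 trees
d q f x: 1 tree
x: 1 tree
d q f x b d q f x: 1 tree
d q f d q f x: 1 tree

d q f d q f x b x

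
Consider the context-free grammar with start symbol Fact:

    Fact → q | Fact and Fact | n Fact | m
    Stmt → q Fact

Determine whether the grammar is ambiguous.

Witness: n m and m

Derivation 1: Fact ⇒ Fact and Fact ⇒ n Fact and Fact ⇒ n m and Fact ⇒ n m and m
Derivation 2: Fact ⇒ n Fact ⇒ n Fact and Fact ⇒ n m and Fact ⇒ n m and m

Two distinct leftmost derivations for the same string.

Ambiguous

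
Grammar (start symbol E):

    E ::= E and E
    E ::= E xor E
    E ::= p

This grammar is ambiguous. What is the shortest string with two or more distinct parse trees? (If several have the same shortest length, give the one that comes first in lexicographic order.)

p and p and p

length 1: no string has ≥2 trees
length 3: no string has ≥2 trees
length 5: p and p and p has 2 parse trees

Two derivations of p and p and p:
  E ⇒ E and E ⇒ E and E and E ⇒ p and E and E ⇒ p and p and E ⇒ p and p and p
  E ⇒ E and E ⇒ p and E ⇒ p and E and E ⇒ p and p and E ⇒ p and p and p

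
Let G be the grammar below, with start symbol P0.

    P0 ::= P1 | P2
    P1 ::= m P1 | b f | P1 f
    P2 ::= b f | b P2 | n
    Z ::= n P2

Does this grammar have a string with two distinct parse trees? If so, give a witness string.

Witness: b f

Derivation 1: P0 ⇒ P1 ⇒ b f
Derivation 2: P0 ⇒ P2 ⇒ b f

Two distinct leftmost derivations for the same string.

Ambiguous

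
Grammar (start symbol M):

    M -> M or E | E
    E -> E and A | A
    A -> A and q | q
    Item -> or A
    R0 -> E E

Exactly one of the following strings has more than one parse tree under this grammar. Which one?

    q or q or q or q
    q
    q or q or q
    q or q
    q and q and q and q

q or q or q or q: 1 tree
q: 1 tree
q or q or q: 1 tree
q or q: 1 tree
q and q and q and q: 8 trees

q and q and q and q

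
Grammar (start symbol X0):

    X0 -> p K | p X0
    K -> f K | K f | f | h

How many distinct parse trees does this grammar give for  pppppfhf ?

2

Parse trees for pppppfhf:
  [X0 p [X0 p [X0 p [X0 p [X0 p [K f [K [K h] f]]]]]]]
  [X0 p [X0 p [X0 p [X0 p [X0 p [K [K f [K h]] f]]]]]]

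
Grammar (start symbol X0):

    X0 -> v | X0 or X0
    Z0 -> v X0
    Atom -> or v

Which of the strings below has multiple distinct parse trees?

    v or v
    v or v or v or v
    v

v or v or v or v

v or v: 1 tree
v or v or v or v: 5 trees
v: 1 tree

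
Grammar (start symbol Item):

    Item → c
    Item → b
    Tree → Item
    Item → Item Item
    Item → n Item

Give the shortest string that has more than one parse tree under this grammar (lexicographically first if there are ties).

b b b

length 1: no string has ≥2 trees
length 2: no string has ≥2 trees
length 3: b b b has 2 parse trees

Two derivations of b b b:
  Item ⇒ Item Item ⇒ b Item ⇒ b Item Item ⇒ b b Item ⇒ b b b
  Item ⇒ Item Item ⇒ Item Item Item ⇒ b Item Item ⇒ b b Item ⇒ b b b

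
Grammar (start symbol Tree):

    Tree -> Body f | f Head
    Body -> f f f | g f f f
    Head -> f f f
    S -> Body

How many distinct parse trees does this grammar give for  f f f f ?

Parse trees for f f f f:
  [Tree [Body f f f] f]
  [Tree f [Head f f f]]

2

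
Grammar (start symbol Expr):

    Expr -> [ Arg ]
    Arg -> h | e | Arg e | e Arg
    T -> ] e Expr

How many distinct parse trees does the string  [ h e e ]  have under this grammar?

Parse trees for [ h e e ]:
  [Expr [ [Arg [Arg [Arg h] e] e] ]]

1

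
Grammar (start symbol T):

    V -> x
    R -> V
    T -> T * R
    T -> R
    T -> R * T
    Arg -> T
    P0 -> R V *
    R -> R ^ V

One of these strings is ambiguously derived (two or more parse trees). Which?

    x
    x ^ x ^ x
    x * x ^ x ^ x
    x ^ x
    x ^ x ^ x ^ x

x: 1 tree
x ^ x ^ x: 1 tree
x * x ^ x ^ x: 2 trees
x ^ x: 1 tree
x ^ x ^ x ^ x: 1 tree

x * x ^ x ^ x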